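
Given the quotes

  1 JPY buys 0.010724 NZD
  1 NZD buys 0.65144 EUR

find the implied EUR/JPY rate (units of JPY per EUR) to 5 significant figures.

EUR/JPY = 143.14

1 EUR ÷ 0.65144 = 1.53506 NZD
1.53506 NZD ÷ 0.010724 = 143.143 JPY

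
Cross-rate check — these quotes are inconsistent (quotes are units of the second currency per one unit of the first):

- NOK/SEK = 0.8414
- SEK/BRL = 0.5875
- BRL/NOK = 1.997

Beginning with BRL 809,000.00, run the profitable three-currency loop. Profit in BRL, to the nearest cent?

Profitable loop is BRL → SEK → NOK → BRL:
BRL 809,000.00 ÷ 0.5875 = SEK 1,377,021.28
SEK 1,377,021.28 ÷ 0.8414 = NOK 1,636,583.40
NOK 1,636,583.40 ÷ 1.997 = BRL 819,520.98
Profit = BRL 819,520.98 − BRL 809,000.00

Profit: BRL 10,520.98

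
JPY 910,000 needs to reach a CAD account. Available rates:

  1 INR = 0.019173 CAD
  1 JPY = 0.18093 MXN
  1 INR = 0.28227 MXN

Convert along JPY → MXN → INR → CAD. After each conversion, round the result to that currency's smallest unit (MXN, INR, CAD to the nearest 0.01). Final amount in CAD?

CAD 11,183.49

JPY 910,000 × 0.18093 = MXN 164,646.30
MXN 164,646.30 ÷ 0.28227 = INR 583,293.66
INR 583,293.66 × 0.019173 = CAD 11,183.49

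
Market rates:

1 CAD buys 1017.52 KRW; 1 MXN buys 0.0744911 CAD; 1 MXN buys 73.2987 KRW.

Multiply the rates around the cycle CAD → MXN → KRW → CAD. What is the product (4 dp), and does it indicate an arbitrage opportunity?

Around CAD → MXN → KRW → CAD: 1 ÷ 0.0744911 × 73.2987 ÷ 1017.52 = 0.967050
Product < 1; profitable direction is CAD → KRW → MXN → CAD.

0.9671 (arbitrage exists)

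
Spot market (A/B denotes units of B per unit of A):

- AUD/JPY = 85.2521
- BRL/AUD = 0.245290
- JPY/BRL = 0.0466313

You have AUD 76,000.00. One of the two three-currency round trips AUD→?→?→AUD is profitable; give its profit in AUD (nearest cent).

Profitable loop is AUD → BRL → JPY → AUD:
AUD 76,000.00 ÷ 0.245290 = BRL 309,837.34
BRL 309,837.34 ÷ 0.0466313 = JPY 6,644,407
JPY 6,644,407 ÷ 85.2521 = AUD 77,938.34
Profit = AUD 77,938.34 − AUD 76,000.00

Profit: AUD 1,938.34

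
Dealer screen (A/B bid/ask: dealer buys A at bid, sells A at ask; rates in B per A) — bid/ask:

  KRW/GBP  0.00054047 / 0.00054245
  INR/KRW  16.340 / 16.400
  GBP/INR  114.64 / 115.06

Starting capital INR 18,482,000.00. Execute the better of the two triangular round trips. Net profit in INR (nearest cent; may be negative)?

Best loop INR → KRW → GBP → INR:
INR 18,482,000.00 × 16.340 (sell INR at bid) = KRW 301,995,880
KRW 301,995,880 × 0.00054047 (sell KRW at bid) = GBP 163,219.71
GBP 163,219.71 × 114.64 (sell GBP at bid) = INR 18,711,507.93

Net profit: INR 229,507.93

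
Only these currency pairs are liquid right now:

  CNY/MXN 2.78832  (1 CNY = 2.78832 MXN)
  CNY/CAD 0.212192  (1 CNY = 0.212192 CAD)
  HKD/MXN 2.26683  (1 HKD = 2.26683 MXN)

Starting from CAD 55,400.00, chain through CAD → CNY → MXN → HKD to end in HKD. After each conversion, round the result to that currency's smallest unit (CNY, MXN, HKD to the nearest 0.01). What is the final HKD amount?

HKD 321,147.41

CAD 55,400.00 ÷ 0.212192 = CNY 261,084.30
CNY 261,084.30 × 2.78832 = MXN 727,986.58
MXN 727,986.58 ÷ 2.26683 = HKD 321,147.41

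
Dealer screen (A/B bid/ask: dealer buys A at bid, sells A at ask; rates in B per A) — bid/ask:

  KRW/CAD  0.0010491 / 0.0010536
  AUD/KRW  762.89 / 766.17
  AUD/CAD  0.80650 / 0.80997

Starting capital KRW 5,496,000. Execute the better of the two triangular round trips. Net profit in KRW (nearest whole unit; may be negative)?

Net result: KRW -5,016 (no profitable arbitrage after spreads)

Best loop KRW → AUD → CAD → KRW:
KRW 5,496,000 ÷ 766.17 (buy AUD at ask) = AUD 7,173.34
AUD 7,173.34 × 0.80650 (sell AUD at bid) = CAD 5,785.30
CAD 5,785.30 ÷ 0.0010536 (buy KRW at ask) = KRW 5,490,984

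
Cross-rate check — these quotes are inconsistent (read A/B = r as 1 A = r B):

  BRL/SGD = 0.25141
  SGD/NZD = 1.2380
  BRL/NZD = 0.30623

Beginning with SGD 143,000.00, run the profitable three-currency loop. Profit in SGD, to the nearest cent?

Profitable loop is SGD → NZD → BRL → SGD:
SGD 143,000.00 × 1.2380 = NZD 177,034.00
NZD 177,034.00 ÷ 0.30623 = BRL 578,107.96
BRL 578,107.96 × 0.25141 = SGD 145,342.12
Profit = SGD 145,342.12 − SGD 143,000.00

Profit: SGD 2,342.12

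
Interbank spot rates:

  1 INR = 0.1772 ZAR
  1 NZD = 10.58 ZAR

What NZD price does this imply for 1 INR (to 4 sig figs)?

1 INR × 0.1772 = 0.1772 ZAR
0.1772 ZAR ÷ 10.58 = 0.0167486 NZD

INR/NZD = 0.01675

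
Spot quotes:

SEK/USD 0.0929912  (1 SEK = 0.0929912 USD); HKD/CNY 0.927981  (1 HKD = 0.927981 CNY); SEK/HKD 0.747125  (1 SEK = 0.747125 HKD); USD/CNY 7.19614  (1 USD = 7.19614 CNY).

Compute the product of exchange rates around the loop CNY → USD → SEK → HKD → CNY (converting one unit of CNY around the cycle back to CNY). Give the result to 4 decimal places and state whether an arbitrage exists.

Around CNY → USD → SEK → HKD → CNY: 1 ÷ 7.19614 ÷ 0.0929912 × 0.747125 × 0.927981 = 1.036074
Product > 1; profitable direction is CNY → USD → SEK → HKD → CNY.

1.0361 (arbitrage exists)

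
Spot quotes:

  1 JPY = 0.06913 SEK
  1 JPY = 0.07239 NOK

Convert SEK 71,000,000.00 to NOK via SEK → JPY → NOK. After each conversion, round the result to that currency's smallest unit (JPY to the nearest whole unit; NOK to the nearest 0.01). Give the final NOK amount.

SEK 71,000,000.00 ÷ 0.06913 = JPY 1,027,050,485
JPY 1,027,050,485 × 0.07239 = NOK 74,348,184.61

NOK 74,348,184.61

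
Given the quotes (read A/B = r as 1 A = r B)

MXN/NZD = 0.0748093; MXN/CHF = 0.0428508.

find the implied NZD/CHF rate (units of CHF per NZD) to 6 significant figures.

NZD/CHF = 0.572800

1 NZD ÷ 0.0748093 = 13.3673 MXN
13.3673 MXN × 0.0428508 = 0.5728 CHF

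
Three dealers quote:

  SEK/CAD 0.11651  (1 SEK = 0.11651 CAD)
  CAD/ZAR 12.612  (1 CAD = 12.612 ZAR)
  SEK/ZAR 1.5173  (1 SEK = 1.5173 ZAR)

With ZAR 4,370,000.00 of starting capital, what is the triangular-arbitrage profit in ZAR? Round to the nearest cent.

Profitable loop is ZAR → CAD → SEK → ZAR:
ZAR 4,370,000.00 ÷ 12.612 = CAD 346,495.40
CAD 346,495.40 ÷ 0.11651 = SEK 2,973,954.18
SEK 2,973,954.18 × 1.5173 = ZAR 4,512,380.67
Profit = ZAR 4,512,380.67 − ZAR 4,370,000.00

Profit: ZAR 142,380.67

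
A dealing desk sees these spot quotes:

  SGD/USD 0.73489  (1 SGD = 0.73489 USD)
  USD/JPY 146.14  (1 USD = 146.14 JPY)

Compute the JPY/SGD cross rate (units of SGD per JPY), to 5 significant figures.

JPY/SGD = 0.0093113

1 JPY ÷ 146.14 = 0.00684275 USD
0.00684275 USD ÷ 0.73489 = 0.00931126 SGD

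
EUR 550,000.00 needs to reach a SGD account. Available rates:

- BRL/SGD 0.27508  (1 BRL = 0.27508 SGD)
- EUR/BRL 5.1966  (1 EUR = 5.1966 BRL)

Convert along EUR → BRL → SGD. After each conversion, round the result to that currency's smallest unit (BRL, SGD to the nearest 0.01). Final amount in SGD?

EUR 550,000.00 × 5.1966 = BRL 2,858,130.00
BRL 2,858,130.00 × 0.27508 = SGD 786,214.40

SGD 786,214.40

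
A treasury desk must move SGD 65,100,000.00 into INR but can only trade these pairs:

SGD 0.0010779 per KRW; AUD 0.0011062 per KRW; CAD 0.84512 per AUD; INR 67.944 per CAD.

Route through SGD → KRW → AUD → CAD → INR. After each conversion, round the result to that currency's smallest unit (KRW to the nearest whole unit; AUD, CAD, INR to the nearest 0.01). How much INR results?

INR 3,836,239,046.47

SGD 65,100,000.00 ÷ 0.0010779 = KRW 60,395,212,914
KRW 60,395,212,914 × 0.0011062 = AUD 66,809,184.53
AUD 66,809,184.53 × 0.84512 = CAD 56,461,778.03
CAD 56,461,778.03 × 67.944 = INR 3,836,239,046.47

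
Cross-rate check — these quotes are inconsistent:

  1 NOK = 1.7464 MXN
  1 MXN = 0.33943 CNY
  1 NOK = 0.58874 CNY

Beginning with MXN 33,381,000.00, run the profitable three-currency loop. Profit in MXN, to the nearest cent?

Profit: MXN 229,095.47

Profitable loop is MXN → CNY → NOK → MXN:
MXN 33,381,000.00 × 0.33943 = CNY 11,330,512.83
CNY 11,330,512.83 ÷ 0.58874 = NOK 19,245,359.29
NOK 19,245,359.29 × 1.7464 = MXN 33,610,095.47
Profit = MXN 33,610,095.47 − MXN 33,381,000.00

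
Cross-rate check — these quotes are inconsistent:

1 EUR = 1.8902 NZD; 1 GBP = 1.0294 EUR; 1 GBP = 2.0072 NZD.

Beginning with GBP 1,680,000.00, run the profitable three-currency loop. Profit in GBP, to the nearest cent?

Profitable loop is GBP → NZD → EUR → GBP:
GBP 1,680,000.00 × 2.0072 = NZD 3,372,096.00
NZD 3,372,096.00 ÷ 1.8902 = EUR 1,783,989.00
EUR 1,783,989.00 ÷ 1.0294 = GBP 1,733,037.69
Profit = GBP 1,733,037.69 − GBP 1,680,000.00

Profit: GBP 53,037.69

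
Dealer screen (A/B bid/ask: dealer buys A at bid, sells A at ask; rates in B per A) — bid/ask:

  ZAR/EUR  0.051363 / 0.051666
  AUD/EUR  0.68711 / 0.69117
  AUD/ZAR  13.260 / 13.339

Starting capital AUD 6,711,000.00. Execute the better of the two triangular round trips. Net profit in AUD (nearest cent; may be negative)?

Best loop AUD → EUR → ZAR → AUD:
AUD 6,711,000.00 × 0.68711 (sell AUD at bid) = EUR 4,611,195.21
EUR 4,611,195.21 ÷ 0.051666 (buy ZAR at ask) = ZAR 89,250,091.16
ZAR 89,250,091.16 ÷ 13.339 (buy AUD at ask) = AUD 6,690,913.20

Net result: AUD -20,086.80 (no profitable arbitrage after spreads)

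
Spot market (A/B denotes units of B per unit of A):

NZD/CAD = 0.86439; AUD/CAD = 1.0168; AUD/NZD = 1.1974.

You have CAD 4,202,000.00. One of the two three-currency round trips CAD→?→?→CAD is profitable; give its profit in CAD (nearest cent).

Profitable loop is CAD → AUD → NZD → CAD:
CAD 4,202,000.00 ÷ 1.0168 = AUD 4,132,572.78
AUD 4,132,572.78 × 1.1974 = NZD 4,948,342.64
NZD 4,948,342.64 × 0.86439 = CAD 4,277,297.90
Profit = CAD 4,277,297.90 − CAD 4,202,000.00

Profit: CAD 75,297.90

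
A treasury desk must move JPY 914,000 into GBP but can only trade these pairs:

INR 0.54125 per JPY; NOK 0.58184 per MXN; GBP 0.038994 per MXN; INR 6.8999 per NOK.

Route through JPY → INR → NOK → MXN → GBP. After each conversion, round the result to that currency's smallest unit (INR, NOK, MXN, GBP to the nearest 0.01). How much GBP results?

JPY 914,000 × 0.54125 = INR 494,702.50
INR 494,702.50 ÷ 6.8999 = NOK 71,697.05
NOK 71,697.05 ÷ 0.58184 = MXN 123,224.68
MXN 123,224.68 × 0.038994 = GBP 4,805.02

GBP 4,805.02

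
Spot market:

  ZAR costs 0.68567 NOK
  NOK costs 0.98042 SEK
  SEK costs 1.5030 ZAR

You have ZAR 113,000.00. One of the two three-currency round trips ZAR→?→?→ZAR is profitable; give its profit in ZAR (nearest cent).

Profit: ZAR 1,173.35

Profitable loop is ZAR → NOK → SEK → ZAR:
ZAR 113,000.00 × 0.68567 = NOK 77,480.71
NOK 77,480.71 × 0.98042 = SEK 75,963.64
SEK 75,963.64 × 1.5030 = ZAR 114,173.35
Profit = ZAR 114,173.35 − ZAR 113,000.00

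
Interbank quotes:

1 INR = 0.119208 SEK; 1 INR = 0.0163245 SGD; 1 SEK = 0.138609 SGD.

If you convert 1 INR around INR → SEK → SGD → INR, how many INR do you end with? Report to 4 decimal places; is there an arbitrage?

Around INR → SEK → SGD → INR: 1 × 0.119208 × 0.138609 ÷ 0.0163245 = 1.012178
Product > 1; profitable direction is INR → SEK → SGD → INR.

1.0122 (arbitrage exists)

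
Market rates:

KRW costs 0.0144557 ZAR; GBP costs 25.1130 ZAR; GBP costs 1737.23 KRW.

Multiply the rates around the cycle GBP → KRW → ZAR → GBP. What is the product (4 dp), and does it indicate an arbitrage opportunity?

Around GBP → KRW → ZAR → GBP: 1 × 1737.23 × 0.0144557 ÷ 25.1130 = 0.999995
Product ≈ 1 (deviation 0.000%, within rounding noise).

1.0000 (no arbitrage)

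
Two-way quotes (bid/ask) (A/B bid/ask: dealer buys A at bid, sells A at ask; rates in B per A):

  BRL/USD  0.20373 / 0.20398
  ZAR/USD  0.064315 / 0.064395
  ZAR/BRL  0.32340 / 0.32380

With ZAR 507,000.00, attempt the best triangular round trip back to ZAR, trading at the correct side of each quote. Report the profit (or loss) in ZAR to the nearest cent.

Best loop ZAR → BRL → USD → ZAR:
ZAR 507,000.00 × 0.32340 (sell ZAR at bid) = BRL 163,963.80
BRL 163,963.80 × 0.20373 (sell BRL at bid) = USD 33,404.34
USD 33,404.34 ÷ 0.064395 (buy ZAR at ask) = ZAR 518,741.28

Net profit: ZAR 11,741.28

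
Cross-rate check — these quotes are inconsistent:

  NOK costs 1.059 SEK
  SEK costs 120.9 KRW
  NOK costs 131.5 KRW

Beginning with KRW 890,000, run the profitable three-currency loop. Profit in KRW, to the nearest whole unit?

Profitable loop is KRW → SEK → NOK → KRW:
KRW 890,000 ÷ 120.9 = SEK 7,361.46
SEK 7,361.46 ÷ 1.059 = NOK 6,951.33
NOK 6,951.33 × 131.5 = KRW 914,100
Profit = KRW 914,100 − KRW 890,000

Profit: KRW 24,100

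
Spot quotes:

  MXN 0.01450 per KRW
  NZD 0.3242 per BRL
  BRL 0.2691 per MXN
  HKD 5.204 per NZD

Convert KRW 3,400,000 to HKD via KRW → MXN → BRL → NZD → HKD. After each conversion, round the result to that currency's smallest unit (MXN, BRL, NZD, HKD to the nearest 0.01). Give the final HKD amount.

HKD 22,382.61

KRW 3,400,000 × 0.01450 = MXN 49,300.00
MXN 49,300.00 × 0.2691 = BRL 13,266.63
BRL 13,266.63 × 0.3242 = NZD 4,301.04
NZD 4,301.04 × 5.204 = HKD 22,382.61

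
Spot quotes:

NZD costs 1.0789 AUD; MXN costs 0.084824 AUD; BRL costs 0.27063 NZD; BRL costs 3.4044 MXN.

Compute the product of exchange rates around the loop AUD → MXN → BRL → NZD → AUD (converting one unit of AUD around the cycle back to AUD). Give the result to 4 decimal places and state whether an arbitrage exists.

1.0111 (arbitrage exists)

Around AUD → MXN → BRL → NZD → AUD: 1 ÷ 0.084824 ÷ 3.4044 × 0.27063 × 1.0789 = 1.011109
Product > 1; profitable direction is AUD → MXN → BRL → NZD → AUD.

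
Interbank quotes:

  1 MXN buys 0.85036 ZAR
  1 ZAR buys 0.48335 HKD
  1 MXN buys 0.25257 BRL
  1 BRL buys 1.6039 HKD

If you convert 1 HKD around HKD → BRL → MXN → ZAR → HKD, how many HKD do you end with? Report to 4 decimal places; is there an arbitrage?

Around HKD → BRL → MXN → ZAR → HKD: 1 ÷ 1.6039 ÷ 0.25257 × 0.85036 × 0.48335 = 1.014625
Product > 1; profitable direction is HKD → BRL → MXN → ZAR → HKD.

1.0146 (arbitrage exists)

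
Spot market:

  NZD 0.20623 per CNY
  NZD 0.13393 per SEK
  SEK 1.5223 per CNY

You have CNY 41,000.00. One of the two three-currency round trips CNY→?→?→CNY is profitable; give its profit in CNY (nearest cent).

Profitable loop is CNY → NZD → SEK → CNY:
CNY 41,000.00 × 0.20623 = NZD 8,455.43
NZD 8,455.43 ÷ 0.13393 = SEK 63,133.20
SEK 63,133.20 ÷ 1.5223 = CNY 41,472.25
Profit = CNY 41,472.25 − CNY 41,000.00

Profit: CNY 472.25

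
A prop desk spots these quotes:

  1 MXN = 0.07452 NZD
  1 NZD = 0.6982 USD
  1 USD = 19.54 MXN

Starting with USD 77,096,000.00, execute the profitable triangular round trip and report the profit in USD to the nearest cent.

Profit: USD 1,284,692.48

Profitable loop is USD → MXN → NZD → USD:
USD 77,096,000.00 × 19.54 = MXN 1,506,455,840.00
MXN 1,506,455,840.00 × 0.07452 = NZD 112,261,089.20
NZD 112,261,089.20 × 0.6982 = USD 78,380,692.48
Profit = USD 78,380,692.48 − USD 77,096,000.00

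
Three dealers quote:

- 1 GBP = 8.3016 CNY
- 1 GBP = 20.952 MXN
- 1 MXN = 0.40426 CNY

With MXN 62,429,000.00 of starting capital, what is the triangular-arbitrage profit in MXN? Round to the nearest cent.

Profit: MXN 1,266,805.15

Profitable loop is MXN → CNY → GBP → MXN:
MXN 62,429,000.00 × 0.40426 = CNY 25,237,547.54
CNY 25,237,547.54 ÷ 8.3016 = GBP 3,040,082.34
GBP 3,040,082.34 × 20.952 = MXN 63,695,805.15
Profit = MXN 63,695,805.15 − MXN 62,429,000.00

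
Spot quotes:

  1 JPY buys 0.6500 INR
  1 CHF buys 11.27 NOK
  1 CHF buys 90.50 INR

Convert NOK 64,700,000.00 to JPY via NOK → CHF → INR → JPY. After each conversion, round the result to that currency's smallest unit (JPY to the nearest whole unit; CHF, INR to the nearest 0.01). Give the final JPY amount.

JPY 799,310,628

NOK 64,700,000.00 ÷ 11.27 = CHF 5,740,905.06
CHF 5,740,905.06 × 90.50 = INR 519,551,907.93
INR 519,551,907.93 ÷ 0.6500 = JPY 799,310,628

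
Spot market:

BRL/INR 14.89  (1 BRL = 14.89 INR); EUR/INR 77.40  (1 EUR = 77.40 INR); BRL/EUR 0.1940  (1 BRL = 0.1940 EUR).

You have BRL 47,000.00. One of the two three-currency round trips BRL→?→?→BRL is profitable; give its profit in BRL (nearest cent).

Profit: BRL 396.45

Profitable loop is BRL → EUR → INR → BRL:
BRL 47,000.00 × 0.1940 = EUR 9,118.00
EUR 9,118.00 × 77.40 = INR 705,733.20
INR 705,733.20 ÷ 14.89 = BRL 47,396.45
Profit = BRL 47,396.45 − BRL 47,000.00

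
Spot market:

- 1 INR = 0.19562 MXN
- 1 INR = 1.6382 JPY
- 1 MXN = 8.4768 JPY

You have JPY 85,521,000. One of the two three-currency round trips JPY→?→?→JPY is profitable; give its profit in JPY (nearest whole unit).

Profit: JPY 1,045,735

Profitable loop is JPY → INR → MXN → JPY:
JPY 85,521,000 ÷ 1.6382 = INR 52,204,248.57
INR 52,204,248.57 × 0.19562 = MXN 10,212,195.10
MXN 10,212,195.10 × 8.4768 = JPY 86,566,735
Profit = JPY 86,566,735 − JPY 85,521,000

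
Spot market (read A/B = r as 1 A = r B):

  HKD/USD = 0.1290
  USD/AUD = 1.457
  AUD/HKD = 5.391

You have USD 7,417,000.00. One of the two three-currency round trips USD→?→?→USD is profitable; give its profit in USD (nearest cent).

Profitable loop is USD → AUD → HKD → USD:
USD 7,417,000.00 × 1.457 = AUD 10,806,569.00
AUD 10,806,569.00 × 5.391 = HKD 58,258,213.48
HKD 58,258,213.48 × 0.1290 = USD 7,515,309.54
Profit = USD 7,515,309.54 − USD 7,417,000.00

Profit: USD 98,309.54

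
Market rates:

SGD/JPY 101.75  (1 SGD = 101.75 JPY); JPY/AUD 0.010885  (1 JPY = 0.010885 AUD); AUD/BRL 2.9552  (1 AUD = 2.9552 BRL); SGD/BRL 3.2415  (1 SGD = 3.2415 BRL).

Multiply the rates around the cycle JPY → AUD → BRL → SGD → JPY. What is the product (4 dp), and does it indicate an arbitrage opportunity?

1.0097 (arbitrage exists)

Around JPY → AUD → BRL → SGD → JPY: 1 × 0.010885 × 2.9552 ÷ 3.2415 × 101.75 = 1.009726
Product > 1; profitable direction is JPY → AUD → BRL → SGD → JPY.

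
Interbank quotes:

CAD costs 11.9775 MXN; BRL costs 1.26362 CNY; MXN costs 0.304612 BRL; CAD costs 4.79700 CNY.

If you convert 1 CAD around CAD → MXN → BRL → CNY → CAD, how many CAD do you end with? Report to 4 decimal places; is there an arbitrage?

0.9611 (arbitrage exists)

Around CAD → MXN → BRL → CNY → CAD: 1 × 11.9775 × 0.304612 × 1.26362 ÷ 4.79700 = 0.961081
Product < 1; profitable direction is CAD → CNY → BRL → MXN → CAD.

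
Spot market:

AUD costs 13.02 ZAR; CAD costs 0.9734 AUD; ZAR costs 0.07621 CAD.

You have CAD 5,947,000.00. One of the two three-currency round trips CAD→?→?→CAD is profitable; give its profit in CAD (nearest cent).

Profit: CAD 210,205.53

Profitable loop is CAD → ZAR → AUD → CAD:
CAD 5,947,000.00 ÷ 0.07621 = ZAR 78,034,378.69
ZAR 78,034,378.69 ÷ 13.02 = AUD 5,993,423.86
AUD 5,993,423.86 ÷ 0.9734 = CAD 6,157,205.53
Profit = CAD 6,157,205.53 − CAD 5,947,000.00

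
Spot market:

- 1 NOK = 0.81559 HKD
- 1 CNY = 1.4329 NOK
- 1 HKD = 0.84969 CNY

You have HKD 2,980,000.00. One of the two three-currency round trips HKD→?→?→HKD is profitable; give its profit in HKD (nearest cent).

Profit: HKD 21,013.73

Profitable loop is HKD → NOK → CNY → HKD:
HKD 2,980,000.00 ÷ 0.81559 = NOK 3,653,796.64
NOK 3,653,796.64 ÷ 1.4329 = CNY 2,549,931.35
CNY 2,549,931.35 ÷ 0.84969 = HKD 3,001,013.73
Profit = HKD 3,001,013.73 − HKD 2,980,000.00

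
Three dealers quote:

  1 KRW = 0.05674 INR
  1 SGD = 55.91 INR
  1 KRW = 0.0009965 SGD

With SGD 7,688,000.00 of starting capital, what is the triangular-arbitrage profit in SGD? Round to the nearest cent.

Profitable loop is SGD → KRW → INR → SGD:
SGD 7,688,000.00 ÷ 0.0009965 = KRW 7,715,002,509
KRW 7,715,002,509 × 0.05674 = INR 437,749,242.35
INR 437,749,242.35 ÷ 55.91 = SGD 7,829,533.94
Profit = SGD 7,829,533.94 − SGD 7,688,000.00

Profit: SGD 141,533.94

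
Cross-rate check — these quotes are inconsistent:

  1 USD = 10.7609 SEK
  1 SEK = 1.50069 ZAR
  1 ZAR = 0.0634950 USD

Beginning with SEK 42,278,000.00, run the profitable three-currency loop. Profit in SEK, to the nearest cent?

Profit: SEK 1,072,443.62

Profitable loop is SEK → ZAR → USD → SEK:
SEK 42,278,000.00 × 1.50069 = ZAR 63,446,171.82
ZAR 63,446,171.82 × 0.0634950 = USD 4,028,514.68
USD 4,028,514.68 × 10.7609 = SEK 43,350,443.62
Profit = SEK 43,350,443.62 − SEK 42,278,000.00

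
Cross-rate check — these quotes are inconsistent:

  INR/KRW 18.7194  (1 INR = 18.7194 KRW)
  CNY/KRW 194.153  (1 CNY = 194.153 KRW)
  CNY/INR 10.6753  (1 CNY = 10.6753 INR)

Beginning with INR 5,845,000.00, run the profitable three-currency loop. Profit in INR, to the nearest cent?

Profitable loop is INR → KRW → CNY → INR:
INR 5,845,000.00 × 18.7194 = KRW 109,414,893
KRW 109,414,893 ÷ 194.153 = CNY 563,549.84
CNY 563,549.84 × 10.6753 = INR 6,016,063.66
Profit = INR 6,016,063.66 − INR 5,845,000.00

Profit: INR 171,063.66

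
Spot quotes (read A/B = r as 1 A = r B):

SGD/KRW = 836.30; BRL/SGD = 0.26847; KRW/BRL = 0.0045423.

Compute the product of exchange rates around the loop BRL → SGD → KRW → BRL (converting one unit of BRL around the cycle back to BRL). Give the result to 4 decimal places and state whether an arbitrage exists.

Around BRL → SGD → KRW → BRL: 1 × 0.26847 × 836.30 × 0.0045423 = 1.019844
Product > 1; profitable direction is BRL → SGD → KRW → BRL.

1.0198 (arbitrage exists)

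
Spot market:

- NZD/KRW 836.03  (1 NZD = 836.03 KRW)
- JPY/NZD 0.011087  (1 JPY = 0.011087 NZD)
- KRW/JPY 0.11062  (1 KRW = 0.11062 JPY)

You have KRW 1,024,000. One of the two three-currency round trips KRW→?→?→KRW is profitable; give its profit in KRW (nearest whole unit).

Profitable loop is KRW → JPY → NZD → KRW:
KRW 1,024,000 × 0.11062 = JPY 113,275
JPY 113,275 × 0.011087 = NZD 1,255.88
NZD 1,255.88 × 836.03 = KRW 1,049,952
Profit = KRW 1,049,952 − KRW 1,024,000

Profit: KRW 25,952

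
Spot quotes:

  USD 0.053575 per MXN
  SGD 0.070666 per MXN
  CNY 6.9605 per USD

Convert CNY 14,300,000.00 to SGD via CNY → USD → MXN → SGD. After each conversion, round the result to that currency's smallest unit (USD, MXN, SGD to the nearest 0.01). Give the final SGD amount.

CNY 14,300,000.00 ÷ 6.9605 = USD 2,054,450.11
USD 2,054,450.11 ÷ 0.053575 = MXN 38,347,178.91
MXN 38,347,178.91 × 0.070666 = SGD 2,709,841.74

SGD 2,709,841.74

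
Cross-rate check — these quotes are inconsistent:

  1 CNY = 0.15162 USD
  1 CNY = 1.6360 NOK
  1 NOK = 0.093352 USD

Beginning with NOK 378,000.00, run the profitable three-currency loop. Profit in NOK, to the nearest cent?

Profitable loop is NOK → USD → CNY → NOK:
NOK 378,000.00 × 0.093352 = USD 35,287.06
USD 35,287.06 ÷ 0.15162 = CNY 232,733.52
CNY 232,733.52 × 1.6360 = NOK 380,752.04
Profit = NOK 380,752.04 − NOK 378,000.00

Profit: NOK 2,752.04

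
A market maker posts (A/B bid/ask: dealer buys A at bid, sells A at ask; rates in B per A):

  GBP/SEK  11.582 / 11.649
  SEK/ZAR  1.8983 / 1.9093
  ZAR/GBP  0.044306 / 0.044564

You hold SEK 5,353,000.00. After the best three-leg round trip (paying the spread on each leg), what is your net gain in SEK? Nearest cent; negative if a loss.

Best loop SEK → GBP → ZAR → SEK:
SEK 5,353,000.00 ÷ 11.649 (buy GBP at ask) = GBP 459,524.42
GBP 459,524.42 ÷ 0.044564 (buy ZAR at ask) = ZAR 10,311,561.41
ZAR 10,311,561.41 ÷ 1.9093 (buy SEK at ask) = SEK 5,400,702.57

Net profit: SEK 47,702.57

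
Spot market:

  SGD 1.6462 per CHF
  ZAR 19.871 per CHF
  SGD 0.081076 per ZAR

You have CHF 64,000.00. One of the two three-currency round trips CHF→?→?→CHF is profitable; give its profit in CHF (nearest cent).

Profit: CHF 1,395.90

Profitable loop is CHF → SGD → ZAR → CHF:
CHF 64,000.00 × 1.6462 = SGD 105,356.80
SGD 105,356.80 ÷ 0.081076 = ZAR 1,299,481.97
ZAR 1,299,481.97 ÷ 19.871 = CHF 65,395.90
Profit = CHF 65,395.90 − CHF 64,000.00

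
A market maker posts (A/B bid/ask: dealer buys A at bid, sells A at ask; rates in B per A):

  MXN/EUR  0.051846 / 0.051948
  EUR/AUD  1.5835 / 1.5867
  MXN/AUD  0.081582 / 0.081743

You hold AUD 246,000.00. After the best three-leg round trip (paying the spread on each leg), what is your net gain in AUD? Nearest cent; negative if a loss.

Best loop AUD → MXN → EUR → AUD:
AUD 246,000.00 ÷ 0.081743 (buy MXN at ask) = MXN 3,009,432.00
MXN 3,009,432.00 × 0.051846 (sell MXN at bid) = EUR 156,027.01
EUR 156,027.01 × 1.5835 (sell EUR at bid) = AUD 247,068.77

Net profit: AUD 1,068.77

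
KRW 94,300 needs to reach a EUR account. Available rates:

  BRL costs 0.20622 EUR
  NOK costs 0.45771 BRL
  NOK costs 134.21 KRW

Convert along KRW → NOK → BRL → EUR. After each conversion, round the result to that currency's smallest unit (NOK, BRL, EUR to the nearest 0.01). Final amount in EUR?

KRW 94,300 ÷ 134.21 = NOK 702.63
NOK 702.63 × 0.45771 = BRL 321.60
BRL 321.60 × 0.20622 = EUR 66.32

EUR 66.32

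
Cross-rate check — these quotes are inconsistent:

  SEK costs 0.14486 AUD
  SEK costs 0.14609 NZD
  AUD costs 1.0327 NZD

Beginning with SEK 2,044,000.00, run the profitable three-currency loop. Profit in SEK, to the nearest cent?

Profitable loop is SEK → AUD → NZD → SEK:
SEK 2,044,000.00 × 0.14486 = AUD 296,093.84
AUD 296,093.84 × 1.0327 = NZD 305,776.11
NZD 305,776.11 ÷ 0.14609 = SEK 2,093,066.66
Profit = SEK 2,093,066.66 − SEK 2,044,000.00

Profit: SEK 49,066.66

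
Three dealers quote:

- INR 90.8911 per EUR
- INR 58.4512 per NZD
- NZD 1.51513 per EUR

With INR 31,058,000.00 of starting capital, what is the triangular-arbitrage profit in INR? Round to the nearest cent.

Profitable loop is INR → NZD → EUR → INR:
INR 31,058,000.00 ÷ 58.4512 = NZD 531,349.23
NZD 531,349.23 ÷ 1.51513 = EUR 350,695.47
EUR 350,695.47 × 90.8911 = INR 31,875,097.07
Profit = INR 31,875,097.07 − INR 31,058,000.00

Profit: INR 817,097.07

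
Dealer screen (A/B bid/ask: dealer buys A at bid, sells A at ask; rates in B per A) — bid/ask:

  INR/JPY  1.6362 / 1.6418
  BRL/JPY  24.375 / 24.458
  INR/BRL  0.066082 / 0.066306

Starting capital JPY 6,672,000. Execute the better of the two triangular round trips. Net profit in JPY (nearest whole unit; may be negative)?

Net profit: JPY 59,605

Best loop JPY → BRL → INR → JPY:
JPY 6,672,000 ÷ 24.458 (buy BRL at ask) = BRL 272,794.18
BRL 272,794.18 ÷ 0.066306 (buy INR at ask) = INR 4,114,170.33
INR 4,114,170.33 × 1.6362 (sell INR at bid) = JPY 6,731,605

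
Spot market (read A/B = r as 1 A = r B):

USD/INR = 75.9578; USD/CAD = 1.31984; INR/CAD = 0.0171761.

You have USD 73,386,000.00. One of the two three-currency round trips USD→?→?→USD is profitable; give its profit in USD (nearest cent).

Profit: USD 853,931.98

Profitable loop is USD → CAD → INR → USD:
USD 73,386,000.00 × 1.31984 = CAD 96,857,778.24
CAD 96,857,778.24 ÷ 0.0171761 = INR 5,639,101,905.55
INR 5,639,101,905.55 ÷ 75.9578 = USD 74,239,931.98
Profit = USD 74,239,931.98 − USD 73,386,000.00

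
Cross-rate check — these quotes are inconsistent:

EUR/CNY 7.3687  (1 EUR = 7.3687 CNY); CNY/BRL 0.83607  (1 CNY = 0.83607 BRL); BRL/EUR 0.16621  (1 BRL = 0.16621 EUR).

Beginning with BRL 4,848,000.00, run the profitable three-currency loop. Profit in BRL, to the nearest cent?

Profitable loop is BRL → EUR → CNY → BRL:
BRL 4,848,000.00 × 0.16621 = EUR 805,786.08
EUR 805,786.08 × 7.3687 = CNY 5,937,595.89
CNY 5,937,595.89 × 0.83607 = BRL 4,964,245.79
Profit = BRL 4,964,245.79 − BRL 4,848,000.00

Profit: BRL 116,245.79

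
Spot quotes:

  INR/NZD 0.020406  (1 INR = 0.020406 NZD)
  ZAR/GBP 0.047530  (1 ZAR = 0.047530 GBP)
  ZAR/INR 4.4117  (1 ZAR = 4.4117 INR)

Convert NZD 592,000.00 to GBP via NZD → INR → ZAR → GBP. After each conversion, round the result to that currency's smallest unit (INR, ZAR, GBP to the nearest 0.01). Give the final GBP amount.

NZD 592,000.00 ÷ 0.020406 = INR 29,011,075.17
INR 29,011,075.17 ÷ 4.4117 = ZAR 6,575,940.15
ZAR 6,575,940.15 × 0.047530 = GBP 312,554.44

GBP 312,554.44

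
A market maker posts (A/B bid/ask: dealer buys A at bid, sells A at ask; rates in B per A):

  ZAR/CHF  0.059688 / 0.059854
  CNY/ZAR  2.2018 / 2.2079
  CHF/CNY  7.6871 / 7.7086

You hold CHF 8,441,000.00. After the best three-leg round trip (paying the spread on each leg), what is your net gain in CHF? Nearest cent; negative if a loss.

Best loop CHF → CNY → ZAR → CHF:
CHF 8,441,000.00 × 7.6871 (sell CHF at bid) = CNY 64,886,811.10
CNY 64,886,811.10 × 2.2018 (sell CNY at bid) = ZAR 142,867,780.68
ZAR 142,867,780.68 × 0.059688 (sell ZAR at bid) = CHF 8,527,492.09

Net profit: CHF 86,492.09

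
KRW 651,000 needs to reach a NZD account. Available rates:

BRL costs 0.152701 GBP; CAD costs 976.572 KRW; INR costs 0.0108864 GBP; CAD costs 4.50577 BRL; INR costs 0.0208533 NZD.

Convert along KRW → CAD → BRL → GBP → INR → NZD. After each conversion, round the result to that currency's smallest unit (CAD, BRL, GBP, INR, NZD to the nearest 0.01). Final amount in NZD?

KRW 651,000 ÷ 976.572 = CAD 666.62
CAD 666.62 × 4.50577 = BRL 3,003.64
BRL 3,003.64 × 0.152701 = GBP 458.66
GBP 458.66 ÷ 0.0108864 = INR 42,131.47
INR 42,131.47 × 0.0208533 = NZD 878.58

NZD 878.58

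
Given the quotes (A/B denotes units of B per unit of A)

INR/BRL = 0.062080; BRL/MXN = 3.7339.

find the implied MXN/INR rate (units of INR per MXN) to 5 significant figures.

MXN/INR = 4.3141

1 MXN ÷ 3.7339 = 0.267816 BRL
0.267816 BRL ÷ 0.062080 = 4.31405 INR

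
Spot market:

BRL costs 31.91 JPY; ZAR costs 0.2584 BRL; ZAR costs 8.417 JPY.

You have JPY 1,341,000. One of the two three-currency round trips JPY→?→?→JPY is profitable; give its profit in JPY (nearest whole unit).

Profit: JPY 27,884

Profitable loop is JPY → BRL → ZAR → JPY:
JPY 1,341,000 ÷ 31.91 = BRL 42,024.44
BRL 42,024.44 ÷ 0.2584 = ZAR 162,633.30
ZAR 162,633.30 × 8.417 = JPY 1,368,884
Profit = JPY 1,368,884 − JPY 1,341,000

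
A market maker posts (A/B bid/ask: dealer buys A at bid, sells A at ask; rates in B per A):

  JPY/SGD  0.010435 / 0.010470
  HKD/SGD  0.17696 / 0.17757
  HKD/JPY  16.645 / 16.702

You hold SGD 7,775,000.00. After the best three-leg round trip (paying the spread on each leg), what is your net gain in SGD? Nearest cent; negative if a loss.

Best loop SGD → JPY → HKD → SGD:
SGD 7,775,000.00 ÷ 0.010470 (buy JPY at ask) = JPY 742,597,899
JPY 742,597,899 ÷ 16.702 (buy HKD at ask) = HKD 44,461,615.30
HKD 44,461,615.30 × 0.17696 (sell HKD at bid) = SGD 7,867,927.44

Net profit: SGD 92,927.44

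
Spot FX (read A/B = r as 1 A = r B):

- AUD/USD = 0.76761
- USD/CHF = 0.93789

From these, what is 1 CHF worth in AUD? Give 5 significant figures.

1 CHF ÷ 0.93789 = 1.06622 USD
1.06622 USD ÷ 0.76761 = 1.38902 AUD

CHF/AUD = 1.3890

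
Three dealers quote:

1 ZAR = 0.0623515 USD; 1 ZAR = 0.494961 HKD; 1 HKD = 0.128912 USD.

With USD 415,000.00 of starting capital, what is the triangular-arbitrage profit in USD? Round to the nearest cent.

Profitable loop is USD → ZAR → HKD → USD:
USD 415,000.00 ÷ 0.0623515 = ZAR 6,655,814.21
ZAR 6,655,814.21 × 0.494961 = HKD 3,294,368.46
HKD 3,294,368.46 × 0.128912 = USD 424,683.63
Profit = USD 424,683.63 − USD 415,000.00

Profit: USD 9,683.63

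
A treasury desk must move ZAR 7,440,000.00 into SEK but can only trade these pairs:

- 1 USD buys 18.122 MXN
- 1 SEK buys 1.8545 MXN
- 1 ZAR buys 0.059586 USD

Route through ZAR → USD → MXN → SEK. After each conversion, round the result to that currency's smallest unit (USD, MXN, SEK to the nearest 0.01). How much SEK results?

ZAR 7,440,000.00 × 0.059586 = USD 443,319.84
USD 443,319.84 × 18.122 = MXN 8,033,842.14
MXN 8,033,842.14 ÷ 1.8545 = SEK 4,332,079.88

SEK 4,332,079.88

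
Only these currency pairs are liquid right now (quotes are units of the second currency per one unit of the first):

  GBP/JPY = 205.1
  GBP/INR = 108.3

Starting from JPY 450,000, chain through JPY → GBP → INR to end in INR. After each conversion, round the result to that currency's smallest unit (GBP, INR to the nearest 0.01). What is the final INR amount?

INR 237,615.62

JPY 450,000 ÷ 205.1 = GBP 2,194.05
GBP 2,194.05 × 108.3 = INR 237,615.62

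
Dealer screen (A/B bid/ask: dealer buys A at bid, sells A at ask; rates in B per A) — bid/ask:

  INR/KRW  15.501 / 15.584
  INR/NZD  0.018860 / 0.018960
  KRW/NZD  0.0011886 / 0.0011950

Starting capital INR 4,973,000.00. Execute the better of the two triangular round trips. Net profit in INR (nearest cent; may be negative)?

Net profit: INR 63,319.84

Best loop INR → NZD → KRW → INR:
INR 4,973,000.00 × 0.018860 (sell INR at bid) = NZD 93,790.78
NZD 93,790.78 ÷ 0.0011950 (buy KRW at ask) = KRW 78,486,008
KRW 78,486,008 ÷ 15.584 (buy INR at ask) = INR 5,036,319.84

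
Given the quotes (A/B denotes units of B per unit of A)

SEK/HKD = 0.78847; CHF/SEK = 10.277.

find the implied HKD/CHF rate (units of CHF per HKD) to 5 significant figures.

HKD/CHF = 0.12341

1 HKD ÷ 0.78847 = 1.26828 SEK
1.26828 SEK ÷ 10.277 = 0.123409 CHF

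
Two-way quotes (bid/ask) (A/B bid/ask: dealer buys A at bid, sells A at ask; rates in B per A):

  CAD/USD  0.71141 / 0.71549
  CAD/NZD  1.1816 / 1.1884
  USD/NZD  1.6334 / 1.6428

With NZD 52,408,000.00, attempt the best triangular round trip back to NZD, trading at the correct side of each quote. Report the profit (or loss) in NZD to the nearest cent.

Best loop NZD → USD → CAD → NZD:
NZD 52,408,000.00 ÷ 1.6428 (buy USD at ask) = USD 31,901,631.36
USD 31,901,631.36 ÷ 0.71549 (buy CAD at ask) = CAD 44,587,110.04
CAD 44,587,110.04 × 1.1816 (sell CAD at bid) = NZD 52,684,129.22

Net profit: NZD 276,129.22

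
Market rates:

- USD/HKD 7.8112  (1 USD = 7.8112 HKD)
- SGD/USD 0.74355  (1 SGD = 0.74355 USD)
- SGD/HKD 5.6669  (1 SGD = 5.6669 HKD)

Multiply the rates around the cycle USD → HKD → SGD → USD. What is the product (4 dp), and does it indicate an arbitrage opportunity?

Around USD → HKD → SGD → USD: 1 × 7.8112 ÷ 5.6669 × 0.74355 = 1.024902
Product > 1; profitable direction is USD → HKD → SGD → USD.

1.0249 (arbitrage exists)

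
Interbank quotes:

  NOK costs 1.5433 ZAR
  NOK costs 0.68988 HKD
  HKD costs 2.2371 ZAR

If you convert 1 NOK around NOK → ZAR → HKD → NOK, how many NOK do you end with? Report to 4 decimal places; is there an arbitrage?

Around NOK → ZAR → HKD → NOK: 1 × 1.5433 ÷ 2.2371 ÷ 0.68988 = 0.999980
Product ≈ 1 (deviation 0.002%, within rounding noise).

1.0000 (no arbitrage)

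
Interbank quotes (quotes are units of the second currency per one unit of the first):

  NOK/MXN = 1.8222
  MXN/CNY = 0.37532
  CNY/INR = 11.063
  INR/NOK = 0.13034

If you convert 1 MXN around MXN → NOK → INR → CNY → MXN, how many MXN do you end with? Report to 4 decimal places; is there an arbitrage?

1.0140 (arbitrage exists)

Around MXN → NOK → INR → CNY → MXN: 1 ÷ 1.8222 ÷ 0.13034 ÷ 11.063 ÷ 0.37532 = 1.014032
Product > 1; profitable direction is MXN → NOK → INR → CNY → MXN.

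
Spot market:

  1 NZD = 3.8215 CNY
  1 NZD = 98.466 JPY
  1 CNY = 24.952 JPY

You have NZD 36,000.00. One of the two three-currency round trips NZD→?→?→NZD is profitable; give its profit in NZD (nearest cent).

Profitable loop is NZD → JPY → CNY → NZD:
NZD 36,000.00 × 98.466 = JPY 3,544,776
JPY 3,544,776 ÷ 24.952 = CNY 142,063.80
CNY 142,063.80 ÷ 3.8215 = NZD 37,174.88
Profit = NZD 37,174.88 − NZD 36,000.00

Profit: NZD 1,174.88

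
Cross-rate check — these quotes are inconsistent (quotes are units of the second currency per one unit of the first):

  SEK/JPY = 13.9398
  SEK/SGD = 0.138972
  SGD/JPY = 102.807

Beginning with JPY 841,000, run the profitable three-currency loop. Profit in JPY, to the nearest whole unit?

Profitable loop is JPY → SEK → SGD → JPY:
JPY 841,000 ÷ 13.9398 = SEK 60,330.85
SEK 60,330.85 × 0.138972 = SGD 8,384.30
SGD 8,384.30 × 102.807 = JPY 861,965
Profit = JPY 861,965 − JPY 841,000

Profit: JPY 20,965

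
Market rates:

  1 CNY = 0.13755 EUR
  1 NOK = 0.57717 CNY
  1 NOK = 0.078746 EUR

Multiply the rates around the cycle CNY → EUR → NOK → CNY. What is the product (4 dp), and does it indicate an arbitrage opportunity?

1.0082 (arbitrage exists)

Around CNY → EUR → NOK → CNY: 1 × 0.13755 ÷ 0.078746 × 0.57717 = 1.008175
Product > 1; profitable direction is CNY → EUR → NOK → CNY.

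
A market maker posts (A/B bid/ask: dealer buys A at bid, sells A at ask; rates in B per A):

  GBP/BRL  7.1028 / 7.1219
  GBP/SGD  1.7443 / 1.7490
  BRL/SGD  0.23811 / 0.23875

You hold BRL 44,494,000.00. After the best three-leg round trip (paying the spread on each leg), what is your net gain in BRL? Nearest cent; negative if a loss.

Best loop BRL → GBP → SGD → BRL:
BRL 44,494,000.00 ÷ 7.1219 (buy GBP at ask) = GBP 6,247,490.14
GBP 6,247,490.14 × 1.7443 (sell GBP at bid) = SGD 10,897,497.04
SGD 10,897,497.04 ÷ 0.23875 (buy BRL at ask) = BRL 45,643,966.68

Net profit: BRL 1,149,966.68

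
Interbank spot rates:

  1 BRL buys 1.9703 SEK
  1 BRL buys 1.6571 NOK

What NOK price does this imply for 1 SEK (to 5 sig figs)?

1 SEK ÷ 1.9703 = 0.507537 BRL
0.507537 BRL × 1.6571 = 0.841039 NOK

SEK/NOK = 0.84104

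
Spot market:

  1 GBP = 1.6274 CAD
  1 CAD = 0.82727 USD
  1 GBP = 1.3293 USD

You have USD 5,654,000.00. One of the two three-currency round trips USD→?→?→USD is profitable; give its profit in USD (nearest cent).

Profitable loop is USD → GBP → CAD → USD:
USD 5,654,000.00 ÷ 1.3293 = GBP 4,253,366.43
GBP 4,253,366.43 × 1.6274 = CAD 6,921,928.53
CAD 6,921,928.53 × 0.82727 = USD 5,726,303.82
Profit = USD 5,726,303.82 − USD 5,654,000.00

Profit: USD 72,303.82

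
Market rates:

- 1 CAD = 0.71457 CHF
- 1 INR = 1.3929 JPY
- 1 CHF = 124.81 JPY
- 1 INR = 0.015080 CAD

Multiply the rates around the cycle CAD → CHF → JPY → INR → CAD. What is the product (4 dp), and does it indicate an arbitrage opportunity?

Around CAD → CHF → JPY → INR → CAD: 1 × 0.71457 × 124.81 ÷ 1.3929 × 0.015080 = 0.965552
Product < 1; profitable direction is CAD → INR → JPY → CHF → CAD.

0.9656 (arbitrage exists)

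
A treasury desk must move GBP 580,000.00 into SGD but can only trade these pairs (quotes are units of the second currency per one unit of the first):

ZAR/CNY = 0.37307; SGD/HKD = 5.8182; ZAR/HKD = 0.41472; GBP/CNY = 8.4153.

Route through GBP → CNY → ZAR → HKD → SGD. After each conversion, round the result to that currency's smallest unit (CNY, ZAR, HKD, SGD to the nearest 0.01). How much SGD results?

SGD 932,553.17

GBP 580,000.00 × 8.4153 = CNY 4,880,874.00
CNY 4,880,874.00 ÷ 0.37307 = ZAR 13,082,997.83
ZAR 13,082,997.83 × 0.41472 = HKD 5,425,780.86
HKD 5,425,780.86 ÷ 5.8182 = SGD 932,553.17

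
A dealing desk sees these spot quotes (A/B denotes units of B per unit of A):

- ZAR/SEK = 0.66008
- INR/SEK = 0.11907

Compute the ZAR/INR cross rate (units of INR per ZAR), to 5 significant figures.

ZAR/INR = 5.5436

1 ZAR × 0.66008 = 0.66008 SEK
0.66008 SEK ÷ 0.11907 = 5.54363 INR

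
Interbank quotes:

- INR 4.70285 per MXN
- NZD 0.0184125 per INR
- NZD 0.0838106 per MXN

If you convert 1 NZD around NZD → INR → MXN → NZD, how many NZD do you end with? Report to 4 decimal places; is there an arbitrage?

0.9679 (arbitrage exists)

Around NZD → INR → MXN → NZD: 1 ÷ 0.0184125 ÷ 4.70285 × 0.0838106 = 0.967888
Product < 1; profitable direction is NZD → MXN → INR → NZD.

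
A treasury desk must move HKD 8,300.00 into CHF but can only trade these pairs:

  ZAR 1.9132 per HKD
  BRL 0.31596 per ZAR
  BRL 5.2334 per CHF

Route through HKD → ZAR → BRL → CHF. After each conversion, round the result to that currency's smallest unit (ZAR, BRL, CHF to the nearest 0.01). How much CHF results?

HKD 8,300.00 × 1.9132 = ZAR 15,879.56
ZAR 15,879.56 × 0.31596 = BRL 5,017.31
BRL 5,017.31 ÷ 5.2334 = CHF 958.71

CHF 958.71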